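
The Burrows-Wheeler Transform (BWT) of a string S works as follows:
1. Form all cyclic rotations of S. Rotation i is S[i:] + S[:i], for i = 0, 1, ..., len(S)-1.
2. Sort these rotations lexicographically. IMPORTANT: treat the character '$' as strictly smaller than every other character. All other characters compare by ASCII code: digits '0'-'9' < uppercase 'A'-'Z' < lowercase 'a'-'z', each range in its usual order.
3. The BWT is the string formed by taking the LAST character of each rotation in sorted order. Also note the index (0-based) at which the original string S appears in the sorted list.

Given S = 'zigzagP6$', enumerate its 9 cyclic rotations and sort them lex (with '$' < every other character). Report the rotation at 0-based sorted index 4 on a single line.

All 9 rotations (rotation i = S[i:]+S[:i]):
  rot[0] = zigzagP6$
  rot[1] = igzagP6$z
  rot[2] = gzagP6$zi
  rot[3] = zagP6$zig
  rot[4] = agP6$zigz
  rot[5] = gP6$zigza
  rot[6] = P6$zigzag
  rot[7] = 6$zigzagP
  rot[8] = $zigzagP6
Sorted (with $ < everything):
  sorted[0] = $zigzagP6
  sorted[1] = 6$zigzagP
  sorted[2] = P6$zigzag
  sorted[3] = agP6$zigz
  sorted[4] = gP6$zigza
  sorted[5] = gzagP6$zi
  sorted[6] = igzagP6$z
  sorted[7] = zagP6$zig
  sorted[8] = zigzagP6$
sorted[4] = gP6$zigza

Answer: gP6$zigza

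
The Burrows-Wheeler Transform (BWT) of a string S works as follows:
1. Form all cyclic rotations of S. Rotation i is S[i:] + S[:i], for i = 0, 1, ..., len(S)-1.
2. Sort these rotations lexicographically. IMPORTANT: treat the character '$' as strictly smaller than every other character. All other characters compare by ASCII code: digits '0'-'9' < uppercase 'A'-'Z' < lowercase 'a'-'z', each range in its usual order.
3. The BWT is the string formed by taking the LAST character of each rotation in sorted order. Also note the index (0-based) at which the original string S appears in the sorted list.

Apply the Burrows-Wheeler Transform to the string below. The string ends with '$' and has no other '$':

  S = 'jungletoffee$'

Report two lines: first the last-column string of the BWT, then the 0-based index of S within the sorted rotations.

Answer: eeflfon$gutej
7

Derivation:
All 13 rotations (rotation i = S[i:]+S[:i]):
  rot[0] = jungletoffee$
  rot[1] = ungletoffee$j
  rot[2] = ngletoffee$ju
  rot[3] = gletoffee$jun
  rot[4] = letoffee$jung
  rot[5] = etoffee$jungl
  rot[6] = toffee$jungle
  rot[7] = offee$junglet
  rot[8] = ffee$jungleto
  rot[9] = fee$jungletof
  rot[10] = ee$jungletoff
  rot[11] = e$jungletoffe
  rot[12] = $jungletoffee
Sorted (with $ < everything):
  sorted[0] = $jungletoffee  (last char: 'e')
  sorted[1] = e$jungletoffe  (last char: 'e')
  sorted[2] = ee$jungletoff  (last char: 'f')
  sorted[3] = etoffee$jungl  (last char: 'l')
  sorted[4] = fee$jungletof  (last char: 'f')
  sorted[5] = ffee$jungleto  (last char: 'o')
  sorted[6] = gletoffee$jun  (last char: 'n')
  sorted[7] = jungletoffee$  (last char: '$')
  sorted[8] = letoffee$jung  (last char: 'g')
  sorted[9] = ngletoffee$ju  (last char: 'u')
  sorted[10] = offee$junglet  (last char: 't')
  sorted[11] = toffee$jungle  (last char: 'e')
  sorted[12] = ungletoffee$j  (last char: 'j')
Last column: eeflfon$gutej
Original string S is at sorted index 7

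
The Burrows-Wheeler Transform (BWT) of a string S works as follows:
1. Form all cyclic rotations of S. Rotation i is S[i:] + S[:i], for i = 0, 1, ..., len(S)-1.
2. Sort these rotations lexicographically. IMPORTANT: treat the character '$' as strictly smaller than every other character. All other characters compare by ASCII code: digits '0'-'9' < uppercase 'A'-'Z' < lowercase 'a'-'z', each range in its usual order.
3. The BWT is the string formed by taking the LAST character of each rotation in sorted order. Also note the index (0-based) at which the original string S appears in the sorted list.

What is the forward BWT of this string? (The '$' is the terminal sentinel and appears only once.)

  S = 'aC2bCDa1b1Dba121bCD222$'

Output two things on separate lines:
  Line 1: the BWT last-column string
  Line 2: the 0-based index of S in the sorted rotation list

All 23 rotations (rotation i = S[i:]+S[:i]):
  rot[0] = aC2bCDa1b1Dba121bCD222$
  rot[1] = C2bCDa1b1Dba121bCD222$a
  rot[2] = 2bCDa1b1Dba121bCD222$aC
  rot[3] = bCDa1b1Dba121bCD222$aC2
  rot[4] = CDa1b1Dba121bCD222$aC2b
  rot[5] = Da1b1Dba121bCD222$aC2bC
  rot[6] = a1b1Dba121bCD222$aC2bCD
  rot[7] = 1b1Dba121bCD222$aC2bCDa
  rot[8] = b1Dba121bCD222$aC2bCDa1
  rot[9] = 1Dba121bCD222$aC2bCDa1b
  rot[10] = Dba121bCD222$aC2bCDa1b1
  rot[11] = ba121bCD222$aC2bCDa1b1D
  rot[12] = a121bCD222$aC2bCDa1b1Db
  rot[13] = 121bCD222$aC2bCDa1b1Dba
  rot[14] = 21bCD222$aC2bCDa1b1Dba1
  rot[15] = 1bCD222$aC2bCDa1b1Dba12
  rot[16] = bCD222$aC2bCDa1b1Dba121
  rot[17] = CD222$aC2bCDa1b1Dba121b
  rot[18] = D222$aC2bCDa1b1Dba121bC
  rot[19] = 222$aC2bCDa1b1Dba121bCD
  rot[20] = 22$aC2bCDa1b1Dba121bCD2
  rot[21] = 2$aC2bCDa1b1Dba121bCD22
  rot[22] = $aC2bCDa1b1Dba121bCD222
Sorted (with $ < everything):
  sorted[0] = $aC2bCDa1b1Dba121bCD222  (last char: '2')
  sorted[1] = 121bCD222$aC2bCDa1b1Dba  (last char: 'a')
  sorted[2] = 1Dba121bCD222$aC2bCDa1b  (last char: 'b')
  sorted[3] = 1b1Dba121bCD222$aC2bCDa  (last char: 'a')
  sorted[4] = 1bCD222$aC2bCDa1b1Dba12  (last char: '2')
  sorted[5] = 2$aC2bCDa1b1Dba121bCD22  (last char: '2')
  sorted[6] = 21bCD222$aC2bCDa1b1Dba1  (last char: '1')
  sorted[7] = 22$aC2bCDa1b1Dba121bCD2  (last char: '2')
  sorted[8] = 222$aC2bCDa1b1Dba121bCD  (last char: 'D')
  sorted[9] = 2bCDa1b1Dba121bCD222$aC  (last char: 'C')
  sorted[10] = C2bCDa1b1Dba121bCD222$a  (last char: 'a')
  sorted[11] = CD222$aC2bCDa1b1Dba121b  (last char: 'b')
  sorted[12] = CDa1b1Dba121bCD222$aC2b  (last char: 'b')
  sorted[13] = D222$aC2bCDa1b1Dba121bC  (last char: 'C')
  sorted[14] = Da1b1Dba121bCD222$aC2bC  (last char: 'C')
  sorted[15] = Dba121bCD222$aC2bCDa1b1  (last char: '1')
  sorted[16] = a121bCD222$aC2bCDa1b1Db  (last char: 'b')
  sorted[17] = a1b1Dba121bCD222$aC2bCD  (last char: 'D')
  sorted[18] = aC2bCDa1b1Dba121bCD222$  (last char: '$')
  sorted[19] = b1Dba121bCD222$aC2bCDa1  (last char: '1')
  sorted[20] = bCD222$aC2bCDa1b1Dba121  (last char: '1')
  sorted[21] = bCDa1b1Dba121bCD222$aC2  (last char: '2')
  sorted[22] = ba121bCD222$aC2bCDa1b1D  (last char: 'D')
Last column: 2aba2212DCabbCC1bD$112D
Original string S is at sorted index 18

Answer: 2aba2212DCabbCC1bD$112D
18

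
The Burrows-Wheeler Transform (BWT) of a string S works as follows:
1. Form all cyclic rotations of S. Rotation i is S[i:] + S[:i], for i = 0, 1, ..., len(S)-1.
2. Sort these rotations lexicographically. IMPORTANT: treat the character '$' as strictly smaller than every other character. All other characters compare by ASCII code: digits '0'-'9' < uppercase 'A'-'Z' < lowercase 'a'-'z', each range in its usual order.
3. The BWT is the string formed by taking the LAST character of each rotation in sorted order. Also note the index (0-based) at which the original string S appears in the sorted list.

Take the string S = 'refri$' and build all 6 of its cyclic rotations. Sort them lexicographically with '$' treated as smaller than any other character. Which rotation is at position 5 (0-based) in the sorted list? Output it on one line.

Answer: ri$ref

Derivation:
All 6 rotations (rotation i = S[i:]+S[:i]):
  rot[0] = refri$
  rot[1] = efri$r
  rot[2] = fri$re
  rot[3] = ri$ref
  rot[4] = i$refr
  rot[5] = $refri
Sorted (with $ < everything):
  sorted[0] = $refri
  sorted[1] = efri$r
  sorted[2] = fri$re
  sorted[3] = i$refr
  sorted[4] = refri$
  sorted[5] = ri$ref
sorted[5] = ri$ref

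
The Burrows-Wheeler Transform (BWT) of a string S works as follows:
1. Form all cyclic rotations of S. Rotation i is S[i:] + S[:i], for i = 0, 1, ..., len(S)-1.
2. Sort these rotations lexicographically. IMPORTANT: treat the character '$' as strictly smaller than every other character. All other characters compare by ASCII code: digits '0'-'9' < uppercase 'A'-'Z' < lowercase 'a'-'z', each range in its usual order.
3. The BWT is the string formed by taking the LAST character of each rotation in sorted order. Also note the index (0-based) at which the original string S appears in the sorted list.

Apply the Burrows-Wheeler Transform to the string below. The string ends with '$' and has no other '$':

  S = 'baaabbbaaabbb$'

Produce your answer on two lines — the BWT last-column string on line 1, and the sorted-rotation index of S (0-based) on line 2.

Answer: bbbaaaabb$bbaa
9

Derivation:
All 14 rotations (rotation i = S[i:]+S[:i]):
  rot[0] = baaabbbaaabbb$
  rot[1] = aaabbbaaabbb$b
  rot[2] = aabbbaaabbb$ba
  rot[3] = abbbaaabbb$baa
  rot[4] = bbbaaabbb$baaa
  rot[5] = bbaaabbb$baaab
  rot[6] = baaabbb$baaabb
  rot[7] = aaabbb$baaabbb
  rot[8] = aabbb$baaabbba
  rot[9] = abbb$baaabbbaa
  rot[10] = bbb$baaabbbaaa
  rot[11] = bb$baaabbbaaab
  rot[12] = b$baaabbbaaabb
  rot[13] = $baaabbbaaabbb
Sorted (with $ < everything):
  sorted[0] = $baaabbbaaabbb  (last char: 'b')
  sorted[1] = aaabbb$baaabbb  (last char: 'b')
  sorted[2] = aaabbbaaabbb$b  (last char: 'b')
  sorted[3] = aabbb$baaabbba  (last char: 'a')
  sorted[4] = aabbbaaabbb$ba  (last char: 'a')
  sorted[5] = abbb$baaabbbaa  (last char: 'a')
  sorted[6] = abbbaaabbb$baa  (last char: 'a')
  sorted[7] = b$baaabbbaaabb  (last char: 'b')
  sorted[8] = baaabbb$baaabb  (last char: 'b')
  sorted[9] = baaabbbaaabbb$  (last char: '$')
  sorted[10] = bb$baaabbbaaab  (last char: 'b')
  sorted[11] = bbaaabbb$baaab  (last char: 'b')
  sorted[12] = bbb$baaabbbaaa  (last char: 'a')
  sorted[13] = bbbaaabbb$baaa  (last char: 'a')
Last column: bbbaaaabb$bbaa
Original string S is at sorted index 9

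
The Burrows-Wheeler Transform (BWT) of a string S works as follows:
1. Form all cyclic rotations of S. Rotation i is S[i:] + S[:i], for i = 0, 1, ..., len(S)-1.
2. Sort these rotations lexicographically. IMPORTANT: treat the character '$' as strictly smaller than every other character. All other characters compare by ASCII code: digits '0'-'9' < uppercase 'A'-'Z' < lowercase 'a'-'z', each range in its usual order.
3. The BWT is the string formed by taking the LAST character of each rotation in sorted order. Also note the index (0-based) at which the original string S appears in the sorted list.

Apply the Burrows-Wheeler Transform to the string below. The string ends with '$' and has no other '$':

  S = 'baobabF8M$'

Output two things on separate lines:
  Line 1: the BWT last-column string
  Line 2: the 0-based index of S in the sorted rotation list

Answer: MFb8bbao$a
8

Derivation:
All 10 rotations (rotation i = S[i:]+S[:i]):
  rot[0] = baobabF8M$
  rot[1] = aobabF8M$b
  rot[2] = obabF8M$ba
  rot[3] = babF8M$bao
  rot[4] = abF8M$baob
  rot[5] = bF8M$baoba
  rot[6] = F8M$baobab
  rot[7] = 8M$baobabF
  rot[8] = M$baobabF8
  rot[9] = $baobabF8M
Sorted (with $ < everything):
  sorted[0] = $baobabF8M  (last char: 'M')
  sorted[1] = 8M$baobabF  (last char: 'F')
  sorted[2] = F8M$baobab  (last char: 'b')
  sorted[3] = M$baobabF8  (last char: '8')
  sorted[4] = abF8M$baob  (last char: 'b')
  sorted[5] = aobabF8M$b  (last char: 'b')
  sorted[6] = bF8M$baoba  (last char: 'a')
  sorted[7] = babF8M$bao  (last char: 'o')
  sorted[8] = baobabF8M$  (last char: '$')
  sorted[9] = obabF8M$ba  (last char: 'a')
Last column: MFb8bbao$a
Original string S is at sorted index 8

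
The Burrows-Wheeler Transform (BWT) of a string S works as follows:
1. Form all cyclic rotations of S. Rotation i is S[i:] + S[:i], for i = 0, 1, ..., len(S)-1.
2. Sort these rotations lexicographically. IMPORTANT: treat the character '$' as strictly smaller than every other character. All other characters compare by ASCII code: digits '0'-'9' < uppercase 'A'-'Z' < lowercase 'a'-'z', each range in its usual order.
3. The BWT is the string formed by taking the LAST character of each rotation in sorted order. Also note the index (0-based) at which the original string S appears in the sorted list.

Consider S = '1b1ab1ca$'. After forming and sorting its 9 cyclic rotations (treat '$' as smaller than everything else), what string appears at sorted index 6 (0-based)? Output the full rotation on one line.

All 9 rotations (rotation i = S[i:]+S[:i]):
  rot[0] = 1b1ab1ca$
  rot[1] = b1ab1ca$1
  rot[2] = 1ab1ca$1b
  rot[3] = ab1ca$1b1
  rot[4] = b1ca$1b1a
  rot[5] = 1ca$1b1ab
  rot[6] = ca$1b1ab1
  rot[7] = a$1b1ab1c
  rot[8] = $1b1ab1ca
Sorted (with $ < everything):
  sorted[0] = $1b1ab1ca
  sorted[1] = 1ab1ca$1b
  sorted[2] = 1b1ab1ca$
  sorted[3] = 1ca$1b1ab
  sorted[4] = a$1b1ab1c
  sorted[5] = ab1ca$1b1
  sorted[6] = b1ab1ca$1
  sorted[7] = b1ca$1b1a
  sorted[8] = ca$1b1ab1
sorted[6] = b1ab1ca$1

Answer: b1ab1ca$1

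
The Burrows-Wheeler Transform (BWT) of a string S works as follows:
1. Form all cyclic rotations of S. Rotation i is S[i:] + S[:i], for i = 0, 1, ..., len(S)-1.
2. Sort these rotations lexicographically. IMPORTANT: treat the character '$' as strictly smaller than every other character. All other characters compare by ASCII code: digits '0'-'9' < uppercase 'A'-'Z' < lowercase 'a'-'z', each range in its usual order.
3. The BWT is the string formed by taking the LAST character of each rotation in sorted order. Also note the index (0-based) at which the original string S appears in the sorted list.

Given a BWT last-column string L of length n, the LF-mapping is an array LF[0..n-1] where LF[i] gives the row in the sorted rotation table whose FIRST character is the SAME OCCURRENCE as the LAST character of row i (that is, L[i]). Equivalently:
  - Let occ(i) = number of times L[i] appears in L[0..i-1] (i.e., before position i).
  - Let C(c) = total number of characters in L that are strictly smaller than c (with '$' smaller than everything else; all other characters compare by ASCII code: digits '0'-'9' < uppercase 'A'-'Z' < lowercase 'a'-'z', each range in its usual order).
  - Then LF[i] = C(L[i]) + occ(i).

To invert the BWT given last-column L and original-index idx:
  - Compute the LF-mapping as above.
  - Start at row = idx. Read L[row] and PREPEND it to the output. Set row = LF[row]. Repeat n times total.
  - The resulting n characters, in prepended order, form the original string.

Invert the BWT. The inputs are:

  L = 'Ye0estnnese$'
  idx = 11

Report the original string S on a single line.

Answer: tennessee0Y$

Derivation:
LF mapping: 2 3 1 4 9 11 7 8 5 10 6 0
Walk LF starting at row 11, prepending L[row]:
  step 1: row=11, L[11]='$', prepend. Next row=LF[11]=0
  step 2: row=0, L[0]='Y', prepend. Next row=LF[0]=2
  step 3: row=2, L[2]='0', prepend. Next row=LF[2]=1
  step 4: row=1, L[1]='e', prepend. Next row=LF[1]=3
  step 5: row=3, L[3]='e', prepend. Next row=LF[3]=4
  step 6: row=4, L[4]='s', prepend. Next row=LF[4]=9
  step 7: row=9, L[9]='s', prepend. Next row=LF[9]=10
  step 8: row=10, L[10]='e', prepend. Next row=LF[10]=6
  step 9: row=6, L[6]='n', prepend. Next row=LF[6]=7
  step 10: row=7, L[7]='n', prepend. Next row=LF[7]=8
  step 11: row=8, L[8]='e', prepend. Next row=LF[8]=5
  step 12: row=5, L[5]='t', prepend. Next row=LF[5]=11
Reversed output: tennessee0Y$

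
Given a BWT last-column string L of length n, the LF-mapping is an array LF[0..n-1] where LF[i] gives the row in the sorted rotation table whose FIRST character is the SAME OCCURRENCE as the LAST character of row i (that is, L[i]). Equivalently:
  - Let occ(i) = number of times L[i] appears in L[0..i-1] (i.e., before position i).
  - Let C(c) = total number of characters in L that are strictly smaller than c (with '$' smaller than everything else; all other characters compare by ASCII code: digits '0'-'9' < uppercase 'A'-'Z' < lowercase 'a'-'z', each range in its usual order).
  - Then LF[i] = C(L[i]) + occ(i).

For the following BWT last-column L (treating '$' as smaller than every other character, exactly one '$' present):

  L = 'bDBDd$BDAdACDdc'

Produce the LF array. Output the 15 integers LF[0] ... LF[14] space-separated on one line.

Char counts: '$':1, 'A':2, 'B':2, 'C':1, 'D':4, 'b':1, 'c':1, 'd':3
C (first-col start): C('$')=0, C('A')=1, C('B')=3, C('C')=5, C('D')=6, C('b')=10, C('c')=11, C('d')=12
L[0]='b': occ=0, LF[0]=C('b')+0=10+0=10
L[1]='D': occ=0, LF[1]=C('D')+0=6+0=6
L[2]='B': occ=0, LF[2]=C('B')+0=3+0=3
L[3]='D': occ=1, LF[3]=C('D')+1=6+1=7
L[4]='d': occ=0, LF[4]=C('d')+0=12+0=12
L[5]='$': occ=0, LF[5]=C('$')+0=0+0=0
L[6]='B': occ=1, LF[6]=C('B')+1=3+1=4
L[7]='D': occ=2, LF[7]=C('D')+2=6+2=8
L[8]='A': occ=0, LF[8]=C('A')+0=1+0=1
L[9]='d': occ=1, LF[9]=C('d')+1=12+1=13
L[10]='A': occ=1, LF[10]=C('A')+1=1+1=2
L[11]='C': occ=0, LF[11]=C('C')+0=5+0=5
L[12]='D': occ=3, LF[12]=C('D')+3=6+3=9
L[13]='d': occ=2, LF[13]=C('d')+2=12+2=14
L[14]='c': occ=0, LF[14]=C('c')+0=11+0=11

Answer: 10 6 3 7 12 0 4 8 1 13 2 5 9 14 11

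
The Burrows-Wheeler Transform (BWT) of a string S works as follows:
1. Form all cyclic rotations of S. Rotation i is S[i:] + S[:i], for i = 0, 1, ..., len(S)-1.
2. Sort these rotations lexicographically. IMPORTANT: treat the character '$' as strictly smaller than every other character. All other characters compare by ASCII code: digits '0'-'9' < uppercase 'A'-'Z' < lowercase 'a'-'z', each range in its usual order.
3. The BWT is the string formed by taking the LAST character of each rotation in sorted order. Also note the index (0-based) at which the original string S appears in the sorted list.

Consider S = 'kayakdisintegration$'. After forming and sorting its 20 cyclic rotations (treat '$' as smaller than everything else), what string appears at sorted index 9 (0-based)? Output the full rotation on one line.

Answer: isintegration$kayakd

Derivation:
All 20 rotations (rotation i = S[i:]+S[:i]):
  rot[0] = kayakdisintegration$
  rot[1] = ayakdisintegration$k
  rot[2] = yakdisintegration$ka
  rot[3] = akdisintegration$kay
  rot[4] = kdisintegration$kaya
  rot[5] = disintegration$kayak
  rot[6] = isintegration$kayakd
  rot[7] = sintegration$kayakdi
  rot[8] = integration$kayakdis
  rot[9] = ntegration$kayakdisi
  rot[10] = tegration$kayakdisin
  rot[11] = egration$kayakdisint
  rot[12] = gration$kayakdisinte
  rot[13] = ration$kayakdisinteg
  rot[14] = ation$kayakdisintegr
  rot[15] = tion$kayakdisintegra
  rot[16] = ion$kayakdisintegrat
  rot[17] = on$kayakdisintegrati
  rot[18] = n$kayakdisintegratio
  rot[19] = $kayakdisintegration
Sorted (with $ < everything):
  sorted[0] = $kayakdisintegration
  sorted[1] = akdisintegration$kay
  sorted[2] = ation$kayakdisintegr
  sorted[3] = ayakdisintegration$k
  sorted[4] = disintegration$kayak
  sorted[5] = egration$kayakdisint
  sorted[6] = gration$kayakdisinte
  sorted[7] = integration$kayakdis
  sorted[8] = ion$kayakdisintegrat
  sorted[9] = isintegration$kayakd
  sorted[10] = kayakdisintegration$
  sorted[11] = kdisintegration$kaya
  sorted[12] = n$kayakdisintegratio
  sorted[13] = ntegration$kayakdisi
  sorted[14] = on$kayakdisintegrati
  sorted[15] = ration$kayakdisinteg
  sorted[16] = sintegration$kayakdi
  sorted[17] = tegration$kayakdisin
  sorted[18] = tion$kayakdisintegra
  sorted[19] = yakdisintegration$ka
sorted[9] = isintegration$kayakd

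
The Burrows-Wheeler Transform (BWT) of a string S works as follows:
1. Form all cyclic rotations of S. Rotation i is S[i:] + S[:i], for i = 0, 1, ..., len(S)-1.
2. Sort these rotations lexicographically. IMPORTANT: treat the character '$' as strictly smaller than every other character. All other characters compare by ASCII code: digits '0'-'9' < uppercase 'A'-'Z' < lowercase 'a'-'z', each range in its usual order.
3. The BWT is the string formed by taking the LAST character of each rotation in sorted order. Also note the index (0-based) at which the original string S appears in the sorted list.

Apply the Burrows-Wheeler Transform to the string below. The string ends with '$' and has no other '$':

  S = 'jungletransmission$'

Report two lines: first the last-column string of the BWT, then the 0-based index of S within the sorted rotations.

All 19 rotations (rotation i = S[i:]+S[:i]):
  rot[0] = jungletransmission$
  rot[1] = ungletransmission$j
  rot[2] = ngletransmission$ju
  rot[3] = gletransmission$jun
  rot[4] = letransmission$jung
  rot[5] = etransmission$jungl
  rot[6] = transmission$jungle
  rot[7] = ransmission$junglet
  rot[8] = ansmission$jungletr
  rot[9] = nsmission$jungletra
  rot[10] = smission$jungletran
  rot[11] = mission$jungletrans
  rot[12] = ission$jungletransm
  rot[13] = ssion$jungletransmi
  rot[14] = sion$jungletransmis
  rot[15] = ion$jungletransmiss
  rot[16] = on$jungletransmissi
  rot[17] = n$jungletransmissio
  rot[18] = $jungletransmission
Sorted (with $ < everything):
  sorted[0] = $jungletransmission  (last char: 'n')
  sorted[1] = ansmission$jungletr  (last char: 'r')
  sorted[2] = etransmission$jungl  (last char: 'l')
  sorted[3] = gletransmission$jun  (last char: 'n')
  sorted[4] = ion$jungletransmiss  (last char: 's')
  sorted[5] = ission$jungletransm  (last char: 'm')
  sorted[6] = jungletransmission$  (last char: '$')
  sorted[7] = letransmission$jung  (last char: 'g')
  sorted[8] = mission$jungletrans  (last char: 's')
  sorted[9] = n$jungletransmissio  (last char: 'o')
  sorted[10] = ngletransmission$ju  (last char: 'u')
  sorted[11] = nsmission$jungletra  (last char: 'a')
  sorted[12] = on$jungletransmissi  (last char: 'i')
  sorted[13] = ransmission$junglet  (last char: 't')
  sorted[14] = sion$jungletransmis  (last char: 's')
  sorted[15] = smission$jungletran  (last char: 'n')
  sorted[16] = ssion$jungletransmi  (last char: 'i')
  sorted[17] = transmission$jungle  (last char: 'e')
  sorted[18] = ungletransmission$j  (last char: 'j')
Last column: nrlnsm$gsouaitsniej
Original string S is at sorted index 6

Answer: nrlnsm$gsouaitsniej
6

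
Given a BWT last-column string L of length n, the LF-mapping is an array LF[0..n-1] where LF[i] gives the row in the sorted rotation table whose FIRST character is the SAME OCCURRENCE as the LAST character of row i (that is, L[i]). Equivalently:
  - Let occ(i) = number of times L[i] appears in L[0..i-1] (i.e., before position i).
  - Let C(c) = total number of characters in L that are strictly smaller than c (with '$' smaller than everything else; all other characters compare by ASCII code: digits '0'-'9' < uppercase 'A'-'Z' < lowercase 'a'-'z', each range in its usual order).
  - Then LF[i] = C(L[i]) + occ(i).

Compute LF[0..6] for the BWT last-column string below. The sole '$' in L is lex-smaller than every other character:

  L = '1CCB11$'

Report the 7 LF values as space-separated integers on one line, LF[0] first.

Char counts: '$':1, '1':3, 'B':1, 'C':2
C (first-col start): C('$')=0, C('1')=1, C('B')=4, C('C')=5
L[0]='1': occ=0, LF[0]=C('1')+0=1+0=1
L[1]='C': occ=0, LF[1]=C('C')+0=5+0=5
L[2]='C': occ=1, LF[2]=C('C')+1=5+1=6
L[3]='B': occ=0, LF[3]=C('B')+0=4+0=4
L[4]='1': occ=1, LF[4]=C('1')+1=1+1=2
L[5]='1': occ=2, LF[5]=C('1')+2=1+2=3
L[6]='$': occ=0, LF[6]=C('$')+0=0+0=0

Answer: 1 5 6 4 2 3 0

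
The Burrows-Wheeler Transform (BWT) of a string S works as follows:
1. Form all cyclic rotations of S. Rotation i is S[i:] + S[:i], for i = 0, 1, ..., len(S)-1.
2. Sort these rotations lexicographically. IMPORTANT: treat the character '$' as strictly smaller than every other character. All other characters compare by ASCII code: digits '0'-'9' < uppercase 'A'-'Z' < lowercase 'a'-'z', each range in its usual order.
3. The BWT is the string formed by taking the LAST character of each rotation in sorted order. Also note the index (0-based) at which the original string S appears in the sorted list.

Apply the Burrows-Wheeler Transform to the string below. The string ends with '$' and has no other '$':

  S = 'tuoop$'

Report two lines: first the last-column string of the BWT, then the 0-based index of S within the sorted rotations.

All 6 rotations (rotation i = S[i:]+S[:i]):
  rot[0] = tuoop$
  rot[1] = uoop$t
  rot[2] = oop$tu
  rot[3] = op$tuo
  rot[4] = p$tuoo
  rot[5] = $tuoop
Sorted (with $ < everything):
  sorted[0] = $tuoop  (last char: 'p')
  sorted[1] = oop$tu  (last char: 'u')
  sorted[2] = op$tuo  (last char: 'o')
  sorted[3] = p$tuoo  (last char: 'o')
  sorted[4] = tuoop$  (last char: '$')
  sorted[5] = uoop$t  (last char: 't')
Last column: puoo$t
Original string S is at sorted index 4

Answer: puoo$t
4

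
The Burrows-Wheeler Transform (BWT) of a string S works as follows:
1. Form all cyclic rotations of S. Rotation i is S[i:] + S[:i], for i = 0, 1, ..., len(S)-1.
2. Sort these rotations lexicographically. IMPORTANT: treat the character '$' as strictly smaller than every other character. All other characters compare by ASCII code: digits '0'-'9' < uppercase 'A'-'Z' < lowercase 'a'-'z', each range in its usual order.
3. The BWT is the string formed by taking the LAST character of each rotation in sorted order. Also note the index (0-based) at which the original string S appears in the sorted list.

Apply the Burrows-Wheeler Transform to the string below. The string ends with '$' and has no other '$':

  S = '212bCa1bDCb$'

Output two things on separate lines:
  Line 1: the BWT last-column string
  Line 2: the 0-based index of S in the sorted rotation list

Answer: b2a$1bDbCC21
3

Derivation:
All 12 rotations (rotation i = S[i:]+S[:i]):
  rot[0] = 212bCa1bDCb$
  rot[1] = 12bCa1bDCb$2
  rot[2] = 2bCa1bDCb$21
  rot[3] = bCa1bDCb$212
  rot[4] = Ca1bDCb$212b
  rot[5] = a1bDCb$212bC
  rot[6] = 1bDCb$212bCa
  rot[7] = bDCb$212bCa1
  rot[8] = DCb$212bCa1b
  rot[9] = Cb$212bCa1bD
  rot[10] = b$212bCa1bDC
  rot[11] = $212bCa1bDCb
Sorted (with $ < everything):
  sorted[0] = $212bCa1bDCb  (last char: 'b')
  sorted[1] = 12bCa1bDCb$2  (last char: '2')
  sorted[2] = 1bDCb$212bCa  (last char: 'a')
  sorted[3] = 212bCa1bDCb$  (last char: '$')
  sorted[4] = 2bCa1bDCb$21  (last char: '1')
  sorted[5] = Ca1bDCb$212b  (last char: 'b')
  sorted[6] = Cb$212bCa1bD  (last char: 'D')
  sorted[7] = DCb$212bCa1b  (last char: 'b')
  sorted[8] = a1bDCb$212bC  (last char: 'C')
  sorted[9] = b$212bCa1bDC  (last char: 'C')
  sorted[10] = bCa1bDCb$212  (last char: '2')
  sorted[11] = bDCb$212bCa1  (last char: '1')
Last column: b2a$1bDbCC21
Original string S is at sorted index 3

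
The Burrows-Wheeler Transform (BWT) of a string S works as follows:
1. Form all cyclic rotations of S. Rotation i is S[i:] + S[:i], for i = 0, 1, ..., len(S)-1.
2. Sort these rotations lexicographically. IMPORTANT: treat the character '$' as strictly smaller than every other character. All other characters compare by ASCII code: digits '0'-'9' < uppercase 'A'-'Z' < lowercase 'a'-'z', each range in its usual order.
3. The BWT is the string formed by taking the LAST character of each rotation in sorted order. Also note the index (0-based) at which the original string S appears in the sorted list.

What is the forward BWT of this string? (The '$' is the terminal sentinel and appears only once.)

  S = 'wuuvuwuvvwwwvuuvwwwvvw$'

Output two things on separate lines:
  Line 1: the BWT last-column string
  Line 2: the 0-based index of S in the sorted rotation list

All 23 rotations (rotation i = S[i:]+S[:i]):
  rot[0] = wuuvuwuvvwwwvuuvwwwvvw$
  rot[1] = uuvuwuvvwwwvuuvwwwvvw$w
  rot[2] = uvuwuvvwwwvuuvwwwvvw$wu
  rot[3] = vuwuvvwwwvuuvwwwvvw$wuu
  rot[4] = uwuvvwwwvuuvwwwvvw$wuuv
  rot[5] = wuvvwwwvuuvwwwvvw$wuuvu
  rot[6] = uvvwwwvuuvwwwvvw$wuuvuw
  rot[7] = vvwwwvuuvwwwvvw$wuuvuwu
  rot[8] = vwwwvuuvwwwvvw$wuuvuwuv
  rot[9] = wwwvuuvwwwvvw$wuuvuwuvv
  rot[10] = wwvuuvwwwvvw$wuuvuwuvvw
  rot[11] = wvuuvwwwvvw$wuuvuwuvvww
  rot[12] = vuuvwwwvvw$wuuvuwuvvwww
  rot[13] = uuvwwwvvw$wuuvuwuvvwwwv
  rot[14] = uvwwwvvw$wuuvuwuvvwwwvu
  rot[15] = vwwwvvw$wuuvuwuvvwwwvuu
  rot[16] = wwwvvw$wuuvuwuvvwwwvuuv
  rot[17] = wwvvw$wuuvuwuvvwwwvuuvw
  rot[18] = wvvw$wuuvuwuvvwwwvuuvww
  rot[19] = vvw$wuuvuwuvvwwwvuuvwww
  rot[20] = vw$wuuvuwuvvwwwvuuvwwwv
  rot[21] = w$wuuvuwuvvwwwvuuvwwwvv
  rot[22] = $wuuvuwuvvwwwvuuvwwwvvw
Sorted (with $ < everything):
  sorted[0] = $wuuvuwuvvwwwvuuvwwwvvw  (last char: 'w')
  sorted[1] = uuvuwuvvwwwvuuvwwwvvw$w  (last char: 'w')
  sorted[2] = uuvwwwvvw$wuuvuwuvvwwwv  (last char: 'v')
  sorted[3] = uvuwuvvwwwvuuvwwwvvw$wu  (last char: 'u')
  sorted[4] = uvvwwwvuuvwwwvvw$wuuvuw  (last char: 'w')
  sorted[5] = uvwwwvvw$wuuvuwuvvwwwvu  (last char: 'u')
  sorted[6] = uwuvvwwwvuuvwwwvvw$wuuv  (last char: 'v')
  sorted[7] = vuuvwwwvvw$wuuvuwuvvwww  (last char: 'w')
  sorted[8] = vuwuvvwwwvuuvwwwvvw$wuu  (last char: 'u')
  sorted[9] = vvw$wuuvuwuvvwwwvuuvwww  (last char: 'w')
  sorted[10] = vvwwwvuuvwwwvvw$wuuvuwu  (last char: 'u')
  sorted[11] = vw$wuuvuwuvvwwwvuuvwwwv  (last char: 'v')
  sorted[12] = vwwwvuuvwwwvvw$wuuvuwuv  (last char: 'v')
  sorted[13] = vwwwvvw$wuuvuwuvvwwwvuu  (last char: 'u')
  sorted[14] = w$wuuvuwuvvwwwvuuvwwwvv  (last char: 'v')
  sorted[15] = wuuvuwuvvwwwvuuvwwwvvw$  (last char: '$')
  sorted[16] = wuvvwwwvuuvwwwvvw$wuuvu  (last char: 'u')
  sorted[17] = wvuuvwwwvvw$wuuvuwuvvww  (last char: 'w')
  sorted[18] = wvvw$wuuvuwuvvwwwvuuvww  (last char: 'w')
  sorted[19] = wwvuuvwwwvvw$wuuvuwuvvw  (last char: 'w')
  sorted[20] = wwvvw$wuuvuwuvvwwwvuuvw  (last char: 'w')
  sorted[21] = wwwvuuvwwwvvw$wuuvuwuvv  (last char: 'v')
  sorted[22] = wwwvvw$wuuvuwuvvwwwvuuv  (last char: 'v')
Last column: wwvuwuvwuwuvvuv$uwwwwvv
Original string S is at sorted index 15

Answer: wwvuwuvwuwuvvuv$uwwwwvv
15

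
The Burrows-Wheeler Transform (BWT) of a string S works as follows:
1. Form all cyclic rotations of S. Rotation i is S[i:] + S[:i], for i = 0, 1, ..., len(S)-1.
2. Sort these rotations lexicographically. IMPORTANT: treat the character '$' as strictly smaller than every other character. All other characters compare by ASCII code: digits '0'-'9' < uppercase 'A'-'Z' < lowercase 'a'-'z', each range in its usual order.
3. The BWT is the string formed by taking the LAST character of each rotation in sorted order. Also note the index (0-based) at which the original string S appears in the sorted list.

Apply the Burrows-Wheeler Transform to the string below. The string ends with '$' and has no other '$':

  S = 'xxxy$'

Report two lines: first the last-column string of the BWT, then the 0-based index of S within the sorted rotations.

Answer: y$xxx
1

Derivation:
All 5 rotations (rotation i = S[i:]+S[:i]):
  rot[0] = xxxy$
  rot[1] = xxy$x
  rot[2] = xy$xx
  rot[3] = y$xxx
  rot[4] = $xxxy
Sorted (with $ < everything):
  sorted[0] = $xxxy  (last char: 'y')
  sorted[1] = xxxy$  (last char: '$')
  sorted[2] = xxy$x  (last char: 'x')
  sorted[3] = xy$xx  (last char: 'x')
  sorted[4] = y$xxx  (last char: 'x')
Last column: y$xxx
Original string S is at sorted index 1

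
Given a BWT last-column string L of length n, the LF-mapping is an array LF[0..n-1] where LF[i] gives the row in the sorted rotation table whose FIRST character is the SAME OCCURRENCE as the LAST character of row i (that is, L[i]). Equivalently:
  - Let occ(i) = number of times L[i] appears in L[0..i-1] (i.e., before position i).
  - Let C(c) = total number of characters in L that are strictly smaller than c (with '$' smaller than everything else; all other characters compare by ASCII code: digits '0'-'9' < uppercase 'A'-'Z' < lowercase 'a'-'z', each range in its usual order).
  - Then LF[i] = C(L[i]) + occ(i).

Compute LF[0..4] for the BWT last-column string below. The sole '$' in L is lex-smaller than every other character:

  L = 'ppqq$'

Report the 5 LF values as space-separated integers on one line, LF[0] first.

Answer: 1 2 3 4 0

Derivation:
Char counts: '$':1, 'p':2, 'q':2
C (first-col start): C('$')=0, C('p')=1, C('q')=3
L[0]='p': occ=0, LF[0]=C('p')+0=1+0=1
L[1]='p': occ=1, LF[1]=C('p')+1=1+1=2
L[2]='q': occ=0, LF[2]=C('q')+0=3+0=3
L[3]='q': occ=1, LF[3]=C('q')+1=3+1=4
L[4]='$': occ=0, LF[4]=C('$')+0=0+0=0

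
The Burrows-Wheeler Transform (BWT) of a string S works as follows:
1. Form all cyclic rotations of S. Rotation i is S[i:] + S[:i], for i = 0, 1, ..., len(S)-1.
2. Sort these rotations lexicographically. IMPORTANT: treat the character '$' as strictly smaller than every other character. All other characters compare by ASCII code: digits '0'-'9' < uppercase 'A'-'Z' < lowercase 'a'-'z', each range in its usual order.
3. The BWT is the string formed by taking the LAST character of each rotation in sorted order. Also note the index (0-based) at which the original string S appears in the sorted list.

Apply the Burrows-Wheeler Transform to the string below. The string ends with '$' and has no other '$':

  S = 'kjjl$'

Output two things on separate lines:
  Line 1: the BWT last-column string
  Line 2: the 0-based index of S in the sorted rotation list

All 5 rotations (rotation i = S[i:]+S[:i]):
  rot[0] = kjjl$
  rot[1] = jjl$k
  rot[2] = jl$kj
  rot[3] = l$kjj
  rot[4] = $kjjl
Sorted (with $ < everything):
  sorted[0] = $kjjl  (last char: 'l')
  sorted[1] = jjl$k  (last char: 'k')
  sorted[2] = jl$kj  (last char: 'j')
  sorted[3] = kjjl$  (last char: '$')
  sorted[4] = l$kjj  (last char: 'j')
Last column: lkj$j
Original string S is at sorted index 3

Answer: lkj$j
3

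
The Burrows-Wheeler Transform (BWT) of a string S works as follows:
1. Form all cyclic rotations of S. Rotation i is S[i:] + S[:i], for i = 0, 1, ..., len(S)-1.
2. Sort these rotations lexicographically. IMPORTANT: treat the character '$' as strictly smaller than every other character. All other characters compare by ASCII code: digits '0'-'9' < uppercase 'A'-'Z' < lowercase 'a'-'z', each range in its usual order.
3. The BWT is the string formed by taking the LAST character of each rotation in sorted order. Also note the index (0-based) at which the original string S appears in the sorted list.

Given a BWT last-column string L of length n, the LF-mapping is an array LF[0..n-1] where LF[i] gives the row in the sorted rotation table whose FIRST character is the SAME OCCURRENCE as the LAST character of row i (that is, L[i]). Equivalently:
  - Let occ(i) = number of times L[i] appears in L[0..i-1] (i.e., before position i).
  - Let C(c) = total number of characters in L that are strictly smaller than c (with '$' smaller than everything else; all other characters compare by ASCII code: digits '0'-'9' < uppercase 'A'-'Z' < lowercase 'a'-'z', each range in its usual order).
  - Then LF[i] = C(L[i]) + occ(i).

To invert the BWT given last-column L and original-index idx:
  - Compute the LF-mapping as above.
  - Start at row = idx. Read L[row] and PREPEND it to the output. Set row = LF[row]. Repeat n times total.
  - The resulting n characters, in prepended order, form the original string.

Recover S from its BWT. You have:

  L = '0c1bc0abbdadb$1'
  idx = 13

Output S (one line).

Answer: dbbb10aabc1dc0$

Derivation:
LF mapping: 1 11 3 7 12 2 5 8 9 13 6 14 10 0 4
Walk LF starting at row 13, prepending L[row]:
  step 1: row=13, L[13]='$', prepend. Next row=LF[13]=0
  step 2: row=0, L[0]='0', prepend. Next row=LF[0]=1
  step 3: row=1, L[1]='c', prepend. Next row=LF[1]=11
  step 4: row=11, L[11]='d', prepend. Next row=LF[11]=14
  step 5: row=14, L[14]='1', prepend. Next row=LF[14]=4
  step 6: row=4, L[4]='c', prepend. Next row=LF[4]=12
  step 7: row=12, L[12]='b', prepend. Next row=LF[12]=10
  step 8: row=10, L[10]='a', prepend. Next row=LF[10]=6
  step 9: row=6, L[6]='a', prepend. Next row=LF[6]=5
  step 10: row=5, L[5]='0', prepend. Next row=LF[5]=2
  step 11: row=2, L[2]='1', prepend. Next row=LF[2]=3
  step 12: row=3, L[3]='b', prepend. Next row=LF[3]=7
  step 13: row=7, L[7]='b', prepend. Next row=LF[7]=8
  step 14: row=8, L[8]='b', prepend. Next row=LF[8]=9
  step 15: row=9, L[9]='d', prepend. Next row=LF[9]=13
Reversed output: dbbb10aabc1dc0$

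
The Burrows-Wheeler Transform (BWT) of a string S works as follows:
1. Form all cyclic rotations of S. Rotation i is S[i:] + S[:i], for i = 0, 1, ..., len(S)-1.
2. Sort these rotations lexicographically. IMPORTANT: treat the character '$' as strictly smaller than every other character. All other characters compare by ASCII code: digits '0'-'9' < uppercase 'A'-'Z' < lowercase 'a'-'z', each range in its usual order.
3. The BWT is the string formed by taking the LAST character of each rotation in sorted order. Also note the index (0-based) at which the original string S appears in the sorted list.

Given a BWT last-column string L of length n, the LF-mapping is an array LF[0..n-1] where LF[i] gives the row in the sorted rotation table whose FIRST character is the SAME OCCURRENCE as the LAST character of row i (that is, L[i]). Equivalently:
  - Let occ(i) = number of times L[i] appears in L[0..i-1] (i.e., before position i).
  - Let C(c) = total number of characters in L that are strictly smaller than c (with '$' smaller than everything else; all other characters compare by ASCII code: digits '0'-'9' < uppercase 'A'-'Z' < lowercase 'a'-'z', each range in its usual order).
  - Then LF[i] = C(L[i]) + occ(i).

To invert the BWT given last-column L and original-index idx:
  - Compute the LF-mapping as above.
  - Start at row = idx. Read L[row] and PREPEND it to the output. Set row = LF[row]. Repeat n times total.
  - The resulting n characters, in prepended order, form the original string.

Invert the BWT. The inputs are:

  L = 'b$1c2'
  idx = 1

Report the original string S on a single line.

Answer: 12cb$

Derivation:
LF mapping: 3 0 1 4 2
Walk LF starting at row 1, prepending L[row]:
  step 1: row=1, L[1]='$', prepend. Next row=LF[1]=0
  step 2: row=0, L[0]='b', prepend. Next row=LF[0]=3
  step 3: row=3, L[3]='c', prepend. Next row=LF[3]=4
  step 4: row=4, L[4]='2', prepend. Next row=LF[4]=2
  step 5: row=2, L[2]='1', prepend. Next row=LF[2]=1
Reversed output: 12cb$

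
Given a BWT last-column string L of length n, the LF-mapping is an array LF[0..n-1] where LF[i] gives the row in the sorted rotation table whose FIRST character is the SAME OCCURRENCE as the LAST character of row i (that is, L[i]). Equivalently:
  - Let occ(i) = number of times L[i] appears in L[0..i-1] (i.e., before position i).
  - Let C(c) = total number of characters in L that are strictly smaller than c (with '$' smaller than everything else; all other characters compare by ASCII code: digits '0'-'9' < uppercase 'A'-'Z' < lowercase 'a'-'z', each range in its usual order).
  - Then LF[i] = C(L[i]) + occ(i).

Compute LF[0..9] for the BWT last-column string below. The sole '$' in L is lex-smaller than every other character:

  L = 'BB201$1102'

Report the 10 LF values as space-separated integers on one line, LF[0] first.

Char counts: '$':1, '0':2, '1':3, '2':2, 'B':2
C (first-col start): C('$')=0, C('0')=1, C('1')=3, C('2')=6, C('B')=8
L[0]='B': occ=0, LF[0]=C('B')+0=8+0=8
L[1]='B': occ=1, LF[1]=C('B')+1=8+1=9
L[2]='2': occ=0, LF[2]=C('2')+0=6+0=6
L[3]='0': occ=0, LF[3]=C('0')+0=1+0=1
L[4]='1': occ=0, LF[4]=C('1')+0=3+0=3
L[5]='$': occ=0, LF[5]=C('$')+0=0+0=0
L[6]='1': occ=1, LF[6]=C('1')+1=3+1=4
L[7]='1': occ=2, LF[7]=C('1')+2=3+2=5
L[8]='0': occ=1, LF[8]=C('0')+1=1+1=2
L[9]='2': occ=1, LF[9]=C('2')+1=6+1=7

Answer: 8 9 6 1 3 0 4 5 2 7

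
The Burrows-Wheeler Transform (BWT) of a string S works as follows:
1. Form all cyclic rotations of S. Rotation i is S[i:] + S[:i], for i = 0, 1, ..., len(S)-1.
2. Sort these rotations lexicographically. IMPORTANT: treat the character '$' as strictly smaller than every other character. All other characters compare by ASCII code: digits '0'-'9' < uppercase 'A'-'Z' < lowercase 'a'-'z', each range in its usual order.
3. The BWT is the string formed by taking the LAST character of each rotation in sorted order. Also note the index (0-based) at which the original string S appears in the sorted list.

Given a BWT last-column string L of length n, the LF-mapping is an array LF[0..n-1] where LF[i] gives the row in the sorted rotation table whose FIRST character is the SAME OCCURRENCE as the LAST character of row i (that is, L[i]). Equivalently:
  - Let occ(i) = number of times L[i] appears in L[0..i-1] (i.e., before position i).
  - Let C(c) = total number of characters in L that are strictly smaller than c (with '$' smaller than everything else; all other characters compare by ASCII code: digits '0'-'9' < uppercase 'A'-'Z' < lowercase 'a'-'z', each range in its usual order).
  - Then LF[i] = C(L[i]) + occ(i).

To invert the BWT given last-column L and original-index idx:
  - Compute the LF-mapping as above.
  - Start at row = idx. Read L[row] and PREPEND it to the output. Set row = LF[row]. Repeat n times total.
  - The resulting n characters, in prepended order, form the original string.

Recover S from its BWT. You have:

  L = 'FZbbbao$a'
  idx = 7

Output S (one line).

LF mapping: 1 2 5 6 7 3 8 0 4
Walk LF starting at row 7, prepending L[row]:
  step 1: row=7, L[7]='$', prepend. Next row=LF[7]=0
  step 2: row=0, L[0]='F', prepend. Next row=LF[0]=1
  step 3: row=1, L[1]='Z', prepend. Next row=LF[1]=2
  step 4: row=2, L[2]='b', prepend. Next row=LF[2]=5
  step 5: row=5, L[5]='a', prepend. Next row=LF[5]=3
  step 6: row=3, L[3]='b', prepend. Next row=LF[3]=6
  step 7: row=6, L[6]='o', prepend. Next row=LF[6]=8
  step 8: row=8, L[8]='a', prepend. Next row=LF[8]=4
  step 9: row=4, L[4]='b', prepend. Next row=LF[4]=7
Reversed output: baobabZF$

Answer: baobabZF$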